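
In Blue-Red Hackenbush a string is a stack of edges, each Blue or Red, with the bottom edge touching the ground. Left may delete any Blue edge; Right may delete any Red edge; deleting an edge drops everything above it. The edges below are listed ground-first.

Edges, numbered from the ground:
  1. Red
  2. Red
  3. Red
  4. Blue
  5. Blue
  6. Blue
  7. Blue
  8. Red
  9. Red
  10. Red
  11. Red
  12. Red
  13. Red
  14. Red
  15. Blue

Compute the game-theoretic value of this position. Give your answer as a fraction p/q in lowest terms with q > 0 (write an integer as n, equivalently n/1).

1 of 15 · R · max L −∞ · min R 0 gives -1
2 of 15 · RR · max L −∞ · min R -1 gives -2
3 of 15 · RRR · max L −∞ · min R -2 gives -3
4 of 15 · RRRB · max L -3 · min R -2 gives -5/2
5 of 15 · RRRBB · max L -5/2 · min R -2 gives -9/4
6 of 15 · RRRBBB · max L -9/4 · min R -2 gives -17/8
7 of 15 · RRRBBBB · max L -17/8 · min R -2 gives -33/16
8 of 15 · RRRBBBBR · max L -17/8 · min R -33/16 gives -67/32
9 of 15 · RRRBBBBRR · max L -17/8 · min R -67/32 gives -135/64
10 of 15 · RRRBBBBRRR · max L -17/8 · min R -135/64 gives -271/128
11 of 15 · RRRBBBBRRRR · max L -17/8 · min R -271/128 gives -543/256
12 of 15 · RRRBBBBRRRRR · max L -17/8 · min R -543/256 gives -1087/512
13 of 15 · RRRBBBBRRRRRR · max L -17/8 · min R -1087/512 gives -2175/1024
14 of 15 · RRRBBBBRRRRRRR · max L -17/8 · min R -2175/1024 gives -4351/2048
15 of 15 · RRRBBBBRRRRRRRB · max L -4351/2048 · min R -2175/1024 gives -8701/4096

-8701/4096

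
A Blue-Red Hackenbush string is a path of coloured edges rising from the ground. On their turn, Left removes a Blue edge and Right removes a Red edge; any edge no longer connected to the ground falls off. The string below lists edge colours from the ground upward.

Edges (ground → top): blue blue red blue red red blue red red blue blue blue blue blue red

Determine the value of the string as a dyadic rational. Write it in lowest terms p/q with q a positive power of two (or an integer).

12925/8192

edge 1 of 15 (blue): { 0 | · } => 1
edge 2 of 15 (blue): { 0,1 | · } => 2
edge 3 of 15 (red): { 0,1 | 2 } => 3/2
edge 4 of 15 (blue): { 0,1,3/2 | 2 } => 7/4
edge 5 of 15 (red): { 0,1,3/2 | 7/4,2 } => 13/8
edge 6 of 15 (red): { 0,1,3/2 | 13/8,7/4,2 } => 25/16
edge 7 of 15 (blue): { 0,1,3/2,25/16 | 13/8,7/4,2 } => 51/32
edge 8 of 15 (red): { 0,1,3/2,25/16 | 51/32,13/8,7/4,2 } => 101/64
edge 9 of 15 (red): { 0,1,3/2,25/16 | 101/64,51/32,13/8,7/4,2 } => 201/128
edge 10 of 15 (blue): { 0,1,3/2,25/16,201/128 | 101/64,51/32,13/8,7/4,2 } => 403/256
edge 11 of 15 (blue): { 0,1,3/2,25/16,201/128,403/256 | 101/64,51/32,13/8,7/4,2 } => 807/512
edge 12 of 15 (blue): { 0,1,3/2,25/16,201/128,403/256,807/512 | 101/64,51/32,13/8,7/4,2 } => 1615/1024
edge 13 of 15 (blue): { 0,1,3/2,25/16,201/128,403/256,807/512,1615/1024 | 101/64,51/32,13/8,7/4,2 } => 3231/2048
edge 14 of 15 (blue): { 0,1,3/2,25/16,201/128,403/256,807/512,1615/1024,3231/2048 | 101/64,51/32,13/8,7/4,2 } => 6463/4096
edge 15 of 15 (red): { 0,1,3/2,25/16,201/128,403/256,807/512,1615/1024,3231/2048 | 6463/4096,101/64,51/32,13/8,7/4,2 } => 12925/8192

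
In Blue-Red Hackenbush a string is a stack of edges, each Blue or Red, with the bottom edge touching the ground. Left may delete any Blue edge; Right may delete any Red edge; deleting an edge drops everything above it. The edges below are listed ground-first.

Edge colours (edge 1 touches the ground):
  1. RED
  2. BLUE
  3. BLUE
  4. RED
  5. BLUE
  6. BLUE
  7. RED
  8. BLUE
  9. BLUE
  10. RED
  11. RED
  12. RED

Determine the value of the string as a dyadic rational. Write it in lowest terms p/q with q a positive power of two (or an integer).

-591/2048

Prefix values for RED BLUE BLUE RED BLUE BLUE RED BLUE BLUE RED RED RED via {L|R} + simplicity:
edge 1 of 12 (RED): {  | 0 } = -1
edge 2 of 12 (BLUE): { -1 | 0 } = -1/2
edge 3 of 12 (BLUE): { -1; -1/2 | 0 } = -1/4
edge 4 of 12 (RED): { -1; -1/2 | -1/4; 0 } = -3/8
edge 5 of 12 (BLUE): { -1; -1/2; -3/8 | -1/4; 0 } = -5/16
edge 6 of 12 (BLUE): { -1; -1/2; -3/8; -5/16 | -1/4; 0 } = -9/32
edge 7 of 12 (RED): { -1; -1/2; -3/8; -5/16 | -9/32; -1/4; 0 } = -19/64
edge 8 of 12 (BLUE): { -1; -1/2; -3/8; -5/16; -19/64 | -9/32; -1/4; 0 } = -37/128
edge 9 of 12 (BLUE): { -1; -1/2; -3/8; -5/16; -19/64; -37/128 | -9/32; -1/4; 0 } = -73/256
edge 10 of 12 (RED): { -1; -1/2; -3/8; -5/16; -19/64; -37/128 | -73/256; -9/32; -1/4; 0 } = -147/512
edge 11 of 12 (RED): { -1; -1/2; -3/8; -5/16; -19/64; -37/128 | -147/512; -73/256; -9/32; -1/4; 0 } = -295/1024
edge 12 of 12 (RED): { -1; -1/2; -3/8; -5/16; -19/64; -37/128 | -295/1024; -147/512; -73/256; -9/32; -1/4; 0 } = -591/2048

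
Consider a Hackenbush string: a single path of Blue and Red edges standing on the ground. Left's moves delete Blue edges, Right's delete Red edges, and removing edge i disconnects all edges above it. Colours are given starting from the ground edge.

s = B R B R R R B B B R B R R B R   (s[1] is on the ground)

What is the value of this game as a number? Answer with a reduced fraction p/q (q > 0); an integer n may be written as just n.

v(B) = { 0 | none } ⇒ 1
v(BR) = { 0 | 1 } ⇒ 1/2
v(BRB) = { 0; 1/2 | 1 } ⇒ 3/4
v(BRBR) = { 0; 1/2 | 3/4; 1 } ⇒ 5/8
v(BRBRR) = { 0; 1/2 | 5/8; 3/4; 1 } ⇒ 9/16
v(BRBRRR) = { 0; 1/2 | 9/16; 5/8; 3/4; 1 } ⇒ 17/32
v(BRBRRRB) = { 0; 1/2; 17/32 | 9/16; 5/8; 3/4; 1 } ⇒ 35/64
v(BRBRRRBB) = { 0; 1/2; 17/32; 35/64 | 9/16; 5/8; 3/4; 1 } ⇒ 71/128
v(BRBRRRBBB) = { 0; 1/2; 17/32; 35/64; 71/128 | 9/16; 5/8; 3/4; 1 } ⇒ 143/256
v(BRBRRRBBBR) = { 0; 1/2; 17/32; 35/64; 71/128 | 143/256; 9/16; 5/8; 3/4; 1 } ⇒ 285/512
v(BRBRRRBBBRB) = { 0; 1/2; 17/32; 35/64; 71/128; 285/512 | 143/256; 9/16; 5/8; 3/4; 1 } ⇒ 571/1024
v(BRBRRRBBBRBR) = { 0; 1/2; 17/32; 35/64; 71/128; 285/512 | 571/1024; 143/256; 9/16; 5/8; 3/4; 1 } ⇒ 1141/2048
v(BRBRRRBBBRBRR) = { 0; 1/2; 17/32; 35/64; 71/128; 285/512 | 1141/2048; 571/1024; 143/256; 9/16; 5/8; 3/4; 1 } ⇒ 2281/4096
v(BRBRRRBBBRBRRB) = { 0; 1/2; 17/32; 35/64; 71/128; 285/512; 2281/4096 | 1141/2048; 571/1024; 143/256; 9/16; 5/8; 3/4; 1 } ⇒ 4563/8192
v(BRBRRRBBBRBRRBR) = { 0; 1/2; 17/32; 35/64; 71/128; 285/512; 2281/4096 | 4563/8192; 1141/2048; 571/1024; 143/256; 9/16; 5/8; 3/4; 1 } ⇒ 9125/16384

9125/16384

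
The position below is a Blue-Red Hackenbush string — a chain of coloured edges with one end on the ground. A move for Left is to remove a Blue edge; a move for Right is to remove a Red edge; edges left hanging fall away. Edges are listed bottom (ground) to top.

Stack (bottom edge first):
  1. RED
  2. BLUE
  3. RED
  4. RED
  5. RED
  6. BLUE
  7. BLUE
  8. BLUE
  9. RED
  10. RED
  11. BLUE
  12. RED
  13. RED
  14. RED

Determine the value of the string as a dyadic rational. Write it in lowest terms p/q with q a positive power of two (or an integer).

-7279/8192

R: Left { ∅ }, Right { 0 } = simplest -1
RB: Left { -1 }, Right { 0 } = simplest -1/2
RBR: Left { -1 }, Right { -1/2,0 } = simplest -3/4
RBRR: Left { -1 }, Right { -3/4,-1/2,0 } = simplest -7/8
RBRRR: Left { -1 }, Right { -7/8,-3/4,-1/2,0 } = simplest -15/16
RBRRRB: Left { -1,-15/16 }, Right { -7/8,-3/4,-1/2,0 } = simplest -29/32
RBRRRBB: Left { -1,-15/16,-29/32 }, Right { -7/8,-3/4,-1/2,0 } = simplest -57/64
RBRRRBBB: Left { -1,-15/16,-29/32,-57/64 }, Right { -7/8,-3/4,-1/2,0 } = simplest -113/128
RBRRRBBBR: Left { -1,-15/16,-29/32,-57/64 }, Right { -113/128,-7/8,-3/4,-1/2,0 } = simplest -227/256
RBRRRBBBRR: Left { -1,-15/16,-29/32,-57/64 }, Right { -227/256,-113/128,-7/8,-3/4,-1/2,0 } = simplest -455/512
RBRRRBBBRRB: Left { -1,-15/16,-29/32,-57/64,-455/512 }, Right { -227/256,-113/128,-7/8,-3/4,-1/2,0 } = simplest -909/1024
RBRRRBBBRRBR: Left { -1,-15/16,-29/32,-57/64,-455/512 }, Right { -909/1024,-227/256,-113/128,-7/8,-3/4,-1/2,0 } = simplest -1819/2048
RBRRRBBBRRBRR: Left { -1,-15/16,-29/32,-57/64,-455/512 }, Right { -1819/2048,-909/1024,-227/256,-113/128,-7/8,-3/4,-1/2,0 } = simplest -3639/4096
RBRRRBBBRRBRRR: Left { -1,-15/16,-29/32,-57/64,-455/512 }, Right { -3639/4096,-1819/2048,-909/1024,-227/256,-113/128,-7/8,-3/4,-1/2,0 } = simplest -7279/8192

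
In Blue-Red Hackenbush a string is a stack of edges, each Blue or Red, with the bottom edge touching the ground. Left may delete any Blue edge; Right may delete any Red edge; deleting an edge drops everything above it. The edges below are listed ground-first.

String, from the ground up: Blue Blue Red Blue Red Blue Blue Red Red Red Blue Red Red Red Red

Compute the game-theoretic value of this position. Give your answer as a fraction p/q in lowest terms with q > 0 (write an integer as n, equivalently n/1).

edge 1 of 15 (Blue): { 0 |  } => 1
edge 2 of 15 (Blue): { 0; 1 |  } => 2
edge 3 of 15 (Red): { 0; 1 | 2 } => 3/2
edge 4 of 15 (Blue): { 0; 1; 3/2 | 2 } => 7/4
edge 5 of 15 (Red): { 0; 1; 3/2 | 7/4; 2 } => 13/8
edge 6 of 15 (Blue): { 0; 1; 3/2; 13/8 | 7/4; 2 } => 27/16
edge 7 of 15 (Blue): { 0; 1; 3/2; 13/8; 27/16 | 7/4; 2 } => 55/32
edge 8 of 15 (Red): { 0; 1; 3/2; 13/8; 27/16 | 55/32; 7/4; 2 } => 109/64
edge 9 of 15 (Red): { 0; 1; 3/2; 13/8; 27/16 | 109/64; 55/32; 7/4; 2 } => 217/128
edge 10 of 15 (Red): { 0; 1; 3/2; 13/8; 27/16 | 217/128; 109/64; 55/32; 7/4; 2 } => 433/256
edge 11 of 15 (Blue): { 0; 1; 3/2; 13/8; 27/16; 433/256 | 217/128; 109/64; 55/32; 7/4; 2 } => 867/512
edge 12 of 15 (Red): { 0; 1; 3/2; 13/8; 27/16; 433/256 | 867/512; 217/128; 109/64; 55/32; 7/4; 2 } => 1733/1024
edge 13 of 15 (Red): { 0; 1; 3/2; 13/8; 27/16; 433/256 | 1733/1024; 867/512; 217/128; 109/64; 55/32; 7/4; 2 } => 3465/2048
edge 14 of 15 (Red): { 0; 1; 3/2; 13/8; 27/16; 433/256 | 3465/2048; 1733/1024; 867/512; 217/128; 109/64; 55/32; 7/4; 2 } => 6929/4096
edge 15 of 15 (Red): { 0; 1; 3/2; 13/8; 27/16; 433/256 | 6929/4096; 3465/2048; 1733/1024; 867/512; 217/128; 109/64; 55/32; 7/4; 2 } => 13857/8192

13857/8192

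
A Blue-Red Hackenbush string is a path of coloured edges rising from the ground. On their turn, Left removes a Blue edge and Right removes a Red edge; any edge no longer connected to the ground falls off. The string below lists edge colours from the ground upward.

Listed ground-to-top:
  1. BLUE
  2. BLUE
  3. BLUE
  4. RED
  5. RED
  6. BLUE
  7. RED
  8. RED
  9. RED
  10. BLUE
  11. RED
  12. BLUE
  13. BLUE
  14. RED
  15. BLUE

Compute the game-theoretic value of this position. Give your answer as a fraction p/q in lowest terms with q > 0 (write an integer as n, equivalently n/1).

9307/4096

1 of 15 · B · max L 0 · min R +∞ gives 1
2 of 15 · BB · max L 1 · min R +∞ gives 2
3 of 15 · BBB · max L 2 · min R +∞ gives 3
4 of 15 · BBBR · max L 2 · min R 3 gives 5/2
5 of 15 · BBBRR · max L 2 · min R 5/2 gives 9/4
6 of 15 · BBBRRB · max L 9/4 · min R 5/2 gives 19/8
7 of 15 · BBBRRBR · max L 9/4 · min R 19/8 gives 37/16
8 of 15 · BBBRRBRR · max L 9/4 · min R 37/16 gives 73/32
9 of 15 · BBBRRBRRR · max L 9/4 · min R 73/32 gives 145/64
10 of 15 · BBBRRBRRRB · max L 145/64 · min R 73/32 gives 291/128
11 of 15 · BBBRRBRRRBR · max L 145/64 · min R 291/128 gives 581/256
12 of 15 · BBBRRBRRRBRB · max L 581/256 · min R 291/128 gives 1163/512
13 of 15 · BBBRRBRRRBRBB · max L 1163/512 · min R 291/128 gives 2327/1024
14 of 15 · BBBRRBRRRBRBBR · max L 1163/512 · min R 2327/1024 gives 4653/2048
15 of 15 · BBBRRBRRRBRBBRB · max L 4653/2048 · min R 2327/1024 gives 9307/4096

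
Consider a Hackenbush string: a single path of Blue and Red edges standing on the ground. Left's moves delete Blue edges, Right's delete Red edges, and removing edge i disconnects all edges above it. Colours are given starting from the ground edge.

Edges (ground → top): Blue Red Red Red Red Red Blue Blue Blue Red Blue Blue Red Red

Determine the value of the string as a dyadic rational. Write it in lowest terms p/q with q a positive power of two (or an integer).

473/8192

Build G(s[:k]) for k = 1..14, string s = Blue Red Red Red Red Red Blue Blue Blue Red Blue Blue Red Red.
B: Left { 0 }, Right { · } => simplest 1
BR: Left { 0 }, Right { 1 } => simplest 1/2
BRR: Left { 0 }, Right { 1/2,1 } => simplest 1/4
BRRR: Left { 0 }, Right { 1/4,1/2,1 } => simplest 1/8
BRRRR: Left { 0 }, Right { 1/8,1/4,1/2,1 } => simplest 1/16
BRRRRR: Left { 0 }, Right { 1/16,1/8,1/4,1/2,1 } => simplest 1/32
BRRRRRB: Left { 0,1/32 }, Right { 1/16,1/8,1/4,1/2,1 } => simplest 3/64
BRRRRRBB: Left { 0,1/32,3/64 }, Right { 1/16,1/8,1/4,1/2,1 } => simplest 7/128
BRRRRRBBB: Left { 0,1/32,3/64,7/128 }, Right { 1/16,1/8,1/4,1/2,1 } => simplest 15/256
BRRRRRBBBR: Left { 0,1/32,3/64,7/128 }, Right { 15/256,1/16,1/8,1/4,1/2,1 } => simplest 29/512
BRRRRRBBBRB: Left { 0,1/32,3/64,7/128,29/512 }, Right { 15/256,1/16,1/8,1/4,1/2,1 } => simplest 59/1024
BRRRRRBBBRBB: Left { 0,1/32,3/64,7/128,29/512,59/1024 }, Right { 15/256,1/16,1/8,1/4,1/2,1 } => simplest 119/2048
BRRRRRBBBRBBR: Left { 0,1/32,3/64,7/128,29/512,59/1024 }, Right { 119/2048,15/256,1/16,1/8,1/4,1/2,1 } => simplest 237/4096
BRRRRRBBBRBBRR: Left { 0,1/32,3/64,7/128,29/512,59/1024 }, Right { 237/4096,119/2048,15/256,1/16,1/8,1/4,1/2,1 } => simplest 473/8192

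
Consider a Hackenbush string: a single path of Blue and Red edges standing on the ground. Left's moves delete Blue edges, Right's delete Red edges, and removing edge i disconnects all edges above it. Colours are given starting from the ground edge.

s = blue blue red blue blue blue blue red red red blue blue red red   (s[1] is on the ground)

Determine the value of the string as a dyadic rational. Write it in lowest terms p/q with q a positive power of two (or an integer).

7961/4096

Build G(s[:k]) for k = 1..14, string s = blue blue red blue blue blue blue red red red blue blue red red.
G(b) = { 0 |  } gives 1
G(bb) = { 0; 1 |  } gives 2
G(bbr) = { 0; 1 | 2 } gives 3/2
G(bbrb) = { 0; 1; 3/2 | 2 } gives 7/4
G(bbrbb) = { 0; 1; 3/2; 7/4 | 2 } gives 15/8
G(bbrbbb) = { 0; 1; 3/2; 7/4; 15/8 | 2 } gives 31/16
G(bbrbbbb) = { 0; 1; 3/2; 7/4; 15/8; 31/16 | 2 } gives 63/32
G(bbrbbbbr) = { 0; 1; 3/2; 7/4; 15/8; 31/16 | 63/32; 2 } gives 125/64
G(bbrbbbbrr) = { 0; 1; 3/2; 7/4; 15/8; 31/16 | 125/64; 63/32; 2 } gives 249/128
G(bbrbbbbrrr) = { 0; 1; 3/2; 7/4; 15/8; 31/16 | 249/128; 125/64; 63/32; 2 } gives 497/256
G(bbrbbbbrrrb) = { 0; 1; 3/2; 7/4; 15/8; 31/16; 497/256 | 249/128; 125/64; 63/32; 2 } gives 995/512
G(bbrbbbbrrrbb) = { 0; 1; 3/2; 7/4; 15/8; 31/16; 497/256; 995/512 | 249/128; 125/64; 63/32; 2 } gives 1991/1024
G(bbrbbbbrrrbbr) = { 0; 1; 3/2; 7/4; 15/8; 31/16; 497/256; 995/512 | 1991/1024; 249/128; 125/64; 63/32; 2 } gives 3981/2048
G(bbrbbbbrrrbbrr) = { 0; 1; 3/2; 7/4; 15/8; 31/16; 497/256; 995/512 | 3981/2048; 1991/1024; 249/128; 125/64; 63/32; 2 } gives 7961/4096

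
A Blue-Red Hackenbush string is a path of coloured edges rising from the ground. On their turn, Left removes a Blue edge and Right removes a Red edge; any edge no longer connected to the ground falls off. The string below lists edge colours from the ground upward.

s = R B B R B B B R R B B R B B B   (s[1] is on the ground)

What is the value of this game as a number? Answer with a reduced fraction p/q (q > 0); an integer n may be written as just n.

-4497/16384

val_1 [R]  L=[none]  R=[0]  ⇒ -1
val_2 [RB]  L=[-1]  R=[0]  ⇒ -1/2
val_3 [RBB]  L=[-1, -1/2]  R=[0]  ⇒ -1/4
val_4 [RBBR]  L=[-1, -1/2]  R=[-1/4, 0]  ⇒ -3/8
val_5 [RBBRB]  L=[-1, -1/2, -3/8]  R=[-1/4, 0]  ⇒ -5/16
val_6 [RBBRBB]  L=[-1, -1/2, -3/8, -5/16]  R=[-1/4, 0]  ⇒ -9/32
val_7 [RBBRBBB]  L=[-1, -1/2, -3/8, -5/16, -9/32]  R=[-1/4, 0]  ⇒ -17/64
val_8 [RBBRBBBR]  L=[-1, -1/2, -3/8, -5/16, -9/32]  R=[-17/64, -1/4, 0]  ⇒ -35/128
val_9 [RBBRBBBRR]  L=[-1, -1/2, -3/8, -5/16, -9/32]  R=[-35/128, -17/64, -1/4, 0]  ⇒ -71/256
val_10 [RBBRBBBRRB]  L=[-1, -1/2, -3/8, -5/16, -9/32, -71/256]  R=[-35/128, -17/64, -1/4, 0]  ⇒ -141/512
val_11 [RBBRBBBRRBB]  L=[-1, -1/2, -3/8, -5/16, -9/32, -71/256, -141/512]  R=[-35/128, -17/64, -1/4, 0]  ⇒ -281/1024
val_12 [RBBRBBBRRBBR]  L=[-1, -1/2, -3/8, -5/16, -9/32, -71/256, -141/512]  R=[-281/1024, -35/128, -17/64, -1/4, 0]  ⇒ -563/2048
val_13 [RBBRBBBRRBBRB]  L=[-1, -1/2, -3/8, -5/16, -9/32, -71/256, -141/512, -563/2048]  R=[-281/1024, -35/128, -17/64, -1/4, 0]  ⇒ -1125/4096
val_14 [RBBRBBBRRBBRBB]  L=[-1, -1/2, -3/8, -5/16, -9/32, -71/256, -141/512, -563/2048, -1125/4096]  R=[-281/1024, -35/128, -17/64, -1/4, 0]  ⇒ -2249/8192
val_15 [RBBRBBBRRBBRBBB]  L=[-1, -1/2, -3/8, -5/16, -9/32, -71/256, -141/512, -563/2048, -1125/4096, -2249/8192]  R=[-281/1024, -35/128, -17/64, -1/4, 0]  ⇒ -4497/16384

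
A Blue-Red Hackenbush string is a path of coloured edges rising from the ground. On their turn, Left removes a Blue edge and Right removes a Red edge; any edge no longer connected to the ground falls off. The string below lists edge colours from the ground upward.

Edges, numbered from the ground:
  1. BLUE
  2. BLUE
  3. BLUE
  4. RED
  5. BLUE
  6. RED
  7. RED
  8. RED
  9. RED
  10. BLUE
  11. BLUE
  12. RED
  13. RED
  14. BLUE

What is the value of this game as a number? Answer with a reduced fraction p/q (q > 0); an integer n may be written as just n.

Build value(s[:k]) for k = 1..14, string s = BLUE BLUE BLUE RED BLUE RED RED RED RED BLUE BLUE RED RED BLUE.
edge 1 of 14 (BLUE): { 0 | ∅ } so 1
edge 2 of 14 (BLUE): { 0 1 | ∅ } so 2
edge 3 of 14 (BLUE): { 0 1 2 | ∅ } so 3
edge 4 of 14 (RED): { 0 1 2 | 3 } so 5/2
edge 5 of 14 (BLUE): { 0 1 2 5/2 | 3 } so 11/4
edge 6 of 14 (RED): { 0 1 2 5/2 | 11/4 3 } so 21/8
edge 7 of 14 (RED): { 0 1 2 5/2 | 21/8 11/4 3 } so 41/16
edge 8 of 14 (RED): { 0 1 2 5/2 | 41/16 21/8 11/4 3 } so 81/32
edge 9 of 14 (RED): { 0 1 2 5/2 | 81/32 41/16 21/8 11/4 3 } so 161/64
edge 10 of 14 (BLUE): { 0 1 2 5/2 161/64 | 81/32 41/16 21/8 11/4 3 } so 323/128
edge 11 of 14 (BLUE): { 0 1 2 5/2 161/64 323/128 | 81/32 41/16 21/8 11/4 3 } so 647/256
edge 12 of 14 (RED): { 0 1 2 5/2 161/64 323/128 | 647/256 81/32 41/16 21/8 11/4 3 } so 1293/512
edge 13 of 14 (RED): { 0 1 2 5/2 161/64 323/128 | 1293/512 647/256 81/32 41/16 21/8 11/4 3 } so 2585/1024
edge 14 of 14 (BLUE): { 0 1 2 5/2 161/64 323/128 2585/1024 | 1293/512 647/256 81/32 41/16 21/8 11/4 3 } so 5171/2048

5171/2048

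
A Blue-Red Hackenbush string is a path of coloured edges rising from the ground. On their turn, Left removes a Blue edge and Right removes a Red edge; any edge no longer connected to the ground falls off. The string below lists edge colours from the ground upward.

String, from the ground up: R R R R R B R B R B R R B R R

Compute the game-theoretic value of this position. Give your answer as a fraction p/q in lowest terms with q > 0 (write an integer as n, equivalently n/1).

-4791/1024

Prefix values for R R R R R B R B R B R R B R R via {L|R} + simplicity:
1 of 15 · R · max L −∞ · min R 0 → -1
2 of 15 · RR · max L −∞ · min R -1 → -2
3 of 15 · RRR · max L −∞ · min R -2 → -3
4 of 15 · RRRR · max L −∞ · min R -3 → -4
5 of 15 · RRRRR · max L −∞ · min R -4 → -5
6 of 15 · RRRRRB · max L -5 · min R -4 → -9/2
7 of 15 · RRRRRBR · max L -5 · min R -9/2 → -19/4
8 of 15 · RRRRRBRB · max L -19/4 · min R -9/2 → -37/8
9 of 15 · RRRRRBRBR · max L -19/4 · min R -37/8 → -75/16
10 of 15 · RRRRRBRBRB · max L -75/16 · min R -37/8 → -149/32
11 of 15 · RRRRRBRBRBR · max L -75/16 · min R -149/32 → -299/64
12 of 15 · RRRRRBRBRBRR · max L -75/16 · min R -299/64 → -599/128
13 of 15 · RRRRRBRBRBRRB · max L -599/128 · min R -299/64 → -1197/256
14 of 15 · RRRRRBRBRBRRBR · max L -599/128 · min R -1197/256 → -2395/512
15 of 15 · RRRRRBRBRBRRBRR · max L -599/128 · min R -2395/512 → -4791/1024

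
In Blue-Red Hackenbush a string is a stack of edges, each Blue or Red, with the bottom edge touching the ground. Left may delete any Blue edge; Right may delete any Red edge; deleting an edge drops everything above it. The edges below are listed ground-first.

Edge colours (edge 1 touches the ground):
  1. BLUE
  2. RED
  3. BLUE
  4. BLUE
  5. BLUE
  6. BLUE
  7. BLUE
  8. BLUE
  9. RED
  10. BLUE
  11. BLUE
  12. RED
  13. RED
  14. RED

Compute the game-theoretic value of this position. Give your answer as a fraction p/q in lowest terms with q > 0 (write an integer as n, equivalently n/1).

8113/8192

value_1 [B]  L=[0]  R=[]  = 1
value_2 [BR]  L=[0]  R=[1]  = 1/2
value_3 [BRB]  L=[0, 1/2]  R=[1]  = 3/4
value_4 [BRBB]  L=[0, 1/2, 3/4]  R=[1]  = 7/8
value_5 [BRBBB]  L=[0, 1/2, 3/4, 7/8]  R=[1]  = 15/16
value_6 [BRBBBB]  L=[0, 1/2, 3/4, 7/8, 15/16]  R=[1]  = 31/32
value_7 [BRBBBBB]  L=[0, 1/2, 3/4, 7/8, 15/16, 31/32]  R=[1]  = 63/64
value_8 [BRBBBBBB]  L=[0, 1/2, 3/4, 7/8, 15/16, 31/32, 63/64]  R=[1]  = 127/128
value_9 [BRBBBBBBR]  L=[0, 1/2, 3/4, 7/8, 15/16, 31/32, 63/64]  R=[127/128, 1]  = 253/256
value_10 [BRBBBBBBRB]  L=[0, 1/2, 3/4, 7/8, 15/16, 31/32, 63/64, 253/256]  R=[127/128, 1]  = 507/512
value_11 [BRBBBBBBRBB]  L=[0, 1/2, 3/4, 7/8, 15/16, 31/32, 63/64, 253/256, 507/512]  R=[127/128, 1]  = 1015/1024
value_12 [BRBBBBBBRBBR]  L=[0, 1/2, 3/4, 7/8, 15/16, 31/32, 63/64, 253/256, 507/512]  R=[1015/1024, 127/128, 1]  = 2029/2048
value_13 [BRBBBBBBRBBRR]  L=[0, 1/2, 3/4, 7/8, 15/16, 31/32, 63/64, 253/256, 507/512]  R=[2029/2048, 1015/1024, 127/128, 1]  = 4057/4096
value_14 [BRBBBBBBRBBRRR]  L=[0, 1/2, 3/4, 7/8, 15/16, 31/32, 63/64, 253/256, 507/512]  R=[4057/4096, 2029/2048, 1015/1024, 127/128, 1]  = 8113/8192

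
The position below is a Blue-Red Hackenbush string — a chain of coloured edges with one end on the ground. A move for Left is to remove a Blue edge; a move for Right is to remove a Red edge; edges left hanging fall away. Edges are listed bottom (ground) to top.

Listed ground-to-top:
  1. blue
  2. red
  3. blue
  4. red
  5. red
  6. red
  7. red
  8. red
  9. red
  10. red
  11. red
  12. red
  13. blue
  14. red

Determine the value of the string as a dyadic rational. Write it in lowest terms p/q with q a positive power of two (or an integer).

b: Left { 0 }, Right { — } => simplest 1
br: Left { 0 }, Right { 1 } => simplest 1/2
brb: Left { 0; 1/2 }, Right { 1 } => simplest 3/4
brbr: Left { 0; 1/2 }, Right { 3/4; 1 } => simplest 5/8
brbrr: Left { 0; 1/2 }, Right { 5/8; 3/4; 1 } => simplest 9/16
brbrrr: Left { 0; 1/2 }, Right { 9/16; 5/8; 3/4; 1 } => simplest 17/32
brbrrrr: Left { 0; 1/2 }, Right { 17/32; 9/16; 5/8; 3/4; 1 } => simplest 33/64
brbrrrrr: Left { 0; 1/2 }, Right { 33/64; 17/32; 9/16; 5/8; 3/4; 1 } => simplest 65/128
brbrrrrrr: Left { 0; 1/2 }, Right { 65/128; 33/64; 17/32; 9/16; 5/8; 3/4; 1 } => simplest 129/256
brbrrrrrrr: Left { 0; 1/2 }, Right { 129/256; 65/128; 33/64; 17/32; 9/16; 5/8; 3/4; 1 } => simplest 257/512
brbrrrrrrrr: Left { 0; 1/2 }, Right { 257/512; 129/256; 65/128; 33/64; 17/32; 9/16; 5/8; 3/4; 1 } => simplest 513/1024
brbrrrrrrrrr: Left { 0; 1/2 }, Right { 513/1024; 257/512; 129/256; 65/128; 33/64; 17/32; 9/16; 5/8; 3/4; 1 } => simplest 1025/2048
brbrrrrrrrrrb: Left { 0; 1/2; 1025/2048 }, Right { 513/1024; 257/512; 129/256; 65/128; 33/64; 17/32; 9/16; 5/8; 3/4; 1 } => simplest 2051/4096
brbrrrrrrrrrbr: Left { 0; 1/2; 1025/2048 }, Right { 2051/4096; 513/1024; 257/512; 129/256; 65/128; 33/64; 17/32; 9/16; 5/8; 3/4; 1 } => simplest 4101/8192

4101/8192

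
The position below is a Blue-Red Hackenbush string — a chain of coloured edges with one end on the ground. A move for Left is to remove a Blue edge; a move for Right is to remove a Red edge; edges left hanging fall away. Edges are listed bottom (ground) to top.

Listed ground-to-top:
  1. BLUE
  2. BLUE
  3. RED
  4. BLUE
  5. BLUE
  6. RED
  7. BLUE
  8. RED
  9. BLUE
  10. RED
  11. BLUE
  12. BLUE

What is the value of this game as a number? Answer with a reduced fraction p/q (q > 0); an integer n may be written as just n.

1879/1024

val(B) = { 0 | ∅ } => 1
val(BB) = { 0 1 | ∅ } => 2
val(BBR) = { 0 1 | 2 } => 3/2
val(BBRB) = { 0 1 3/2 | 2 } => 7/4
val(BBRBB) = { 0 1 3/2 7/4 | 2 } => 15/8
val(BBRBBR) = { 0 1 3/2 7/4 | 15/8 2 } => 29/16
val(BBRBBRB) = { 0 1 3/2 7/4 29/16 | 15/8 2 } => 59/32
val(BBRBBRBR) = { 0 1 3/2 7/4 29/16 | 59/32 15/8 2 } => 117/64
val(BBRBBRBRB) = { 0 1 3/2 7/4 29/16 117/64 | 59/32 15/8 2 } => 235/128
val(BBRBBRBRBR) = { 0 1 3/2 7/4 29/16 117/64 | 235/128 59/32 15/8 2 } => 469/256
val(BBRBBRBRBRB) = { 0 1 3/2 7/4 29/16 117/64 469/256 | 235/128 59/32 15/8 2 } => 939/512
val(BBRBBRBRBRBB) = { 0 1 3/2 7/4 29/16 117/64 469/256 939/512 | 235/128 59/32 15/8 2 } => 1879/1024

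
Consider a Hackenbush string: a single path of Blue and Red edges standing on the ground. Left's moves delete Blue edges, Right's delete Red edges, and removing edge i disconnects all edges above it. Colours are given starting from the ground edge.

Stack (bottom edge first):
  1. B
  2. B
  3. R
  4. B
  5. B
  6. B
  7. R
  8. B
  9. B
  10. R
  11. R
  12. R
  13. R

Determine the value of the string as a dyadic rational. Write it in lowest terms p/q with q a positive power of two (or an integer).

g(B) = { 0 | none } — 1
g(BB) = { 0, 1 | none } — 2
g(BBR) = { 0, 1 | 2 } — 3/2
g(BBRB) = { 0, 1, 3/2 | 2 } — 7/4
g(BBRBB) = { 0, 1, 3/2, 7/4 | 2 } — 15/8
g(BBRBBB) = { 0, 1, 3/2, 7/4, 15/8 | 2 } — 31/16
g(BBRBBBR) = { 0, 1, 3/2, 7/4, 15/8 | 31/16, 2 } — 61/32
g(BBRBBBRB) = { 0, 1, 3/2, 7/4, 15/8, 61/32 | 31/16, 2 } — 123/64
g(BBRBBBRBB) = { 0, 1, 3/2, 7/4, 15/8, 61/32, 123/64 | 31/16, 2 } — 247/128
g(BBRBBBRBBR) = { 0, 1, 3/2, 7/4, 15/8, 61/32, 123/64 | 247/128, 31/16, 2 } — 493/256
g(BBRBBBRBBRR) = { 0, 1, 3/2, 7/4, 15/8, 61/32, 123/64 | 493/256, 247/128, 31/16, 2 } — 985/512
g(BBRBBBRBBRRR) = { 0, 1, 3/2, 7/4, 15/8, 61/32, 123/64 | 985/512, 493/256, 247/128, 31/16, 2 } — 1969/1024
g(BBRBBBRBBRRRR) = { 0, 1, 3/2, 7/4, 15/8, 61/32, 123/64 | 1969/1024, 985/512, 493/256, 247/128, 31/16, 2 } — 3937/2048

3937/2048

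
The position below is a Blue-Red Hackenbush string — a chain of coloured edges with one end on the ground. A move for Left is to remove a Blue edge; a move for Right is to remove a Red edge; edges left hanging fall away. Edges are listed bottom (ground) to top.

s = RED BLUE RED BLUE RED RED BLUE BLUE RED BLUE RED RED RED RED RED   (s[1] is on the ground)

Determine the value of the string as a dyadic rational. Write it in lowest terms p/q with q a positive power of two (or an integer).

G(R) = { none | 0 } -> -1
G(RB) = { -1 | 0 } -> -1/2
G(RBR) = { -1 | -1/2, 0 } -> -3/4
G(RBRB) = { -1, -3/4 | -1/2, 0 } -> -5/8
G(RBRBR) = { -1, -3/4 | -5/8, -1/2, 0 } -> -11/16
G(RBRBRR) = { -1, -3/4 | -11/16, -5/8, -1/2, 0 } -> -23/32
G(RBRBRRB) = { -1, -3/4, -23/32 | -11/16, -5/8, -1/2, 0 } -> -45/64
G(RBRBRRBB) = { -1, -3/4, -23/32, -45/64 | -11/16, -5/8, -1/2, 0 } -> -89/128
G(RBRBRRBBR) = { -1, -3/4, -23/32, -45/64 | -89/128, -11/16, -5/8, -1/2, 0 } -> -179/256
G(RBRBRRBBRB) = { -1, -3/4, -23/32, -45/64, -179/256 | -89/128, -11/16, -5/8, -1/2, 0 } -> -357/512
G(RBRBRRBBRBR) = { -1, -3/4, -23/32, -45/64, -179/256 | -357/512, -89/128, -11/16, -5/8, -1/2, 0 } -> -715/1024
G(RBRBRRBBRBRR) = { -1, -3/4, -23/32, -45/64, -179/256 | -715/1024, -357/512, -89/128, -11/16, -5/8, -1/2, 0 } -> -1431/2048
G(RBRBRRBBRBRRR) = { -1, -3/4, -23/32, -45/64, -179/256 | -1431/2048, -715/1024, -357/512, -89/128, -11/16, -5/8, -1/2, 0 } -> -2863/4096
G(RBRBRRBBRBRRRR) = { -1, -3/4, -23/32, -45/64, -179/256 | -2863/4096, -1431/2048, -715/1024, -357/512, -89/128, -11/16, -5/8, -1/2, 0 } -> -5727/8192
G(RBRBRRBBRBRRRRR) = { -1, -3/4, -23/32, -45/64, -179/256 | -5727/8192, -2863/4096, -1431/2048, -715/1024, -357/512, -89/128, -11/16, -5/8, -1/2, 0 } -> -11455/16384

-11455/16384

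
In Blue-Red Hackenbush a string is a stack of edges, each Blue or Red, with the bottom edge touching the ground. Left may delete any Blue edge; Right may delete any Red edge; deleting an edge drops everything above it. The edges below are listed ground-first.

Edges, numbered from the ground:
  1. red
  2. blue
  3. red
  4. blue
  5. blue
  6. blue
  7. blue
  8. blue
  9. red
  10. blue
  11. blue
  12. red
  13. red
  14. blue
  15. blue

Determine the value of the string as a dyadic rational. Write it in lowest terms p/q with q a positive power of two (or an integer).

1 of 15 · r · max L −∞ · min R 0 gives -1
2 of 15 · rb · max L -1 · min R 0 gives -1/2
3 of 15 · rbr · max L -1 · min R -1/2 gives -3/4
4 of 15 · rbrb · max L -3/4 · min R -1/2 gives -5/8
5 of 15 · rbrbb · max L -5/8 · min R -1/2 gives -9/16
6 of 15 · rbrbbb · max L -9/16 · min R -1/2 gives -17/32
7 of 15 · rbrbbbb · max L -17/32 · min R -1/2 gives -33/64
8 of 15 · rbrbbbbb · max L -33/64 · min R -1/2 gives -65/128
9 of 15 · rbrbbbbbr · max L -33/64 · min R -65/128 gives -131/256
10 of 15 · rbrbbbbbrb · max L -131/256 · min R -65/128 gives -261/512
11 of 15 · rbrbbbbbrbb · max L -261/512 · min R -65/128 gives -521/1024
12 of 15 · rbrbbbbbrbbr · max L -261/512 · min R -521/1024 gives -1043/2048
13 of 15 · rbrbbbbbrbbrr · max L -261/512 · min R -1043/2048 gives -2087/4096
14 of 15 · rbrbbbbbrbbrrb · max L -2087/4096 · min R -1043/2048 gives -4173/8192
15 of 15 · rbrbbbbbrbbrrbb · max L -4173/8192 · min R -1043/2048 gives -8345/16384

-8345/16384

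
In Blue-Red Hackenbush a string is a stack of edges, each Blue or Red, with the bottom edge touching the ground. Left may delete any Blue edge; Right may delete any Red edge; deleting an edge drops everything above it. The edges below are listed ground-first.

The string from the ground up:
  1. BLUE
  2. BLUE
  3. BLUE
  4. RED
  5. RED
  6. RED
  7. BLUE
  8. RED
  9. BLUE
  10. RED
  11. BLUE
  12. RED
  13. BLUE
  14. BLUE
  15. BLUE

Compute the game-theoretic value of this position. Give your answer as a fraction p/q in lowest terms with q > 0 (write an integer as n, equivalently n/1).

8879/4096

Build v(s[:k]) for k = 1..15, string s = BLUE BLUE BLUE RED RED RED BLUE RED BLUE RED BLUE RED BLUE BLUE BLUE.
1 of 15 · B · max L 0 · min R +∞ ⇒ 1
2 of 15 · BB · max L 1 · min R +∞ ⇒ 2
3 of 15 · BBB · max L 2 · min R +∞ ⇒ 3
4 of 15 · BBBR · max L 2 · min R 3 ⇒ 5/2
5 of 15 · BBBRR · max L 2 · min R 5/2 ⇒ 9/4
6 of 15 · BBBRRR · max L 2 · min R 9/4 ⇒ 17/8
7 of 15 · BBBRRRB · max L 17/8 · min R 9/4 ⇒ 35/16
8 of 15 · BBBRRRBR · max L 17/8 · min R 35/16 ⇒ 69/32
9 of 15 · BBBRRRBRB · max L 69/32 · min R 35/16 ⇒ 139/64
10 of 15 · BBBRRRBRBR · max L 69/32 · min R 139/64 ⇒ 277/128
11 of 15 · BBBRRRBRBRB · max L 277/128 · min R 139/64 ⇒ 555/256
12 of 15 · BBBRRRBRBRBR · max L 277/128 · min R 555/256 ⇒ 1109/512
13 of 15 · BBBRRRBRBRBRB · max L 1109/512 · min R 555/256 ⇒ 2219/1024
14 of 15 · BBBRRRBRBRBRBB · max L 2219/1024 · min R 555/256 ⇒ 4439/2048
15 of 15 · BBBRRRBRBRBRBBB · max L 4439/2048 · min R 555/256 ⇒ 8879/4096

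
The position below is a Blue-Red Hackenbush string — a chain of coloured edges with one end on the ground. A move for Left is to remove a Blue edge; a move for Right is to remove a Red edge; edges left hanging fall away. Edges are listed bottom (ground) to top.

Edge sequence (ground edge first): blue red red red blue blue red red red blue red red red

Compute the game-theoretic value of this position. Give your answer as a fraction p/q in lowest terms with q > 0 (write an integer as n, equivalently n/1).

step 1: add blue to get b; options L={ 0 } R={ — } ⇒ 1
step 2: add red to get br; options L={ 0 } R={ 1 } ⇒ 1/2
step 3: add red to get brr; options L={ 0 } R={ 1/2 1 } ⇒ 1/4
step 4: add red to get brrr; options L={ 0 } R={ 1/4 1/2 1 } ⇒ 1/8
step 5: add blue to get brrrb; options L={ 0 1/8 } R={ 1/4 1/2 1 } ⇒ 3/16
step 6: add blue to get brrrbb; options L={ 0 1/8 3/16 } R={ 1/4 1/2 1 } ⇒ 7/32
step 7: add red to get brrrbbr; options L={ 0 1/8 3/16 } R={ 7/32 1/4 1/2 1 } ⇒ 13/64
step 8: add red to get brrrbbrr; options L={ 0 1/8 3/16 } R={ 13/64 7/32 1/4 1/2 1 } ⇒ 25/128
step 9: add red to get brrrbbrrr; options L={ 0 1/8 3/16 } R={ 25/128 13/64 7/32 1/4 1/2 1 } ⇒ 49/256
step 10: add blue to get brrrbbrrrb; options L={ 0 1/8 3/16 49/256 } R={ 25/128 13/64 7/32 1/4 1/2 1 } ⇒ 99/512
step 11: add red to get brrrbbrrrbr; options L={ 0 1/8 3/16 49/256 } R={ 99/512 25/128 13/64 7/32 1/4 1/2 1 } ⇒ 197/1024
step 12: add red to get brrrbbrrrbrr; options L={ 0 1/8 3/16 49/256 } R={ 197/1024 99/512 25/128 13/64 7/32 1/4 1/2 1 } ⇒ 393/2048
step 13: add red to get brrrbbrrrbrrr; options L={ 0 1/8 3/16 49/256 } R={ 393/2048 197/1024 99/512 25/128 13/64 7/32 1/4 1/2 1 } ⇒ 785/4096

785/4096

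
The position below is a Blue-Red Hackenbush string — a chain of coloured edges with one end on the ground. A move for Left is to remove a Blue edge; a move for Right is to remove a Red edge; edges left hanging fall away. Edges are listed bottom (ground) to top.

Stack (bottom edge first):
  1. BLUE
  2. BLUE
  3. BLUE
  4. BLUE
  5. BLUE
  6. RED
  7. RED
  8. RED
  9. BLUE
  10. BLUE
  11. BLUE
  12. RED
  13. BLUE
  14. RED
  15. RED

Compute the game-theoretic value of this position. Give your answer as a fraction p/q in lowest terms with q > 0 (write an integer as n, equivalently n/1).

4329/1024

step 1: add BLUE to get B; options L={ 0 } R={ · } => 1
step 2: add BLUE to get BB; options L={ 0 1 } R={ · } => 2
step 3: add BLUE to get BBB; options L={ 0 1 2 } R={ · } => 3
step 4: add BLUE to get BBBB; options L={ 0 1 2 3 } R={ · } => 4
step 5: add BLUE to get BBBBB; options L={ 0 1 2 3 4 } R={ · } => 5
step 6: add RED to get BBBBBR; options L={ 0 1 2 3 4 } R={ 5 } => 9/2
step 7: add RED to get BBBBBRR; options L={ 0 1 2 3 4 } R={ 9/2 5 } => 17/4
step 8: add RED to get BBBBBRRR; options L={ 0 1 2 3 4 } R={ 17/4 9/2 5 } => 33/8
step 9: add BLUE to get BBBBBRRRB; options L={ 0 1 2 3 4 33/8 } R={ 17/4 9/2 5 } => 67/16
step 10: add BLUE to get BBBBBRRRBB; options L={ 0 1 2 3 4 33/8 67/16 } R={ 17/4 9/2 5 } => 135/32
step 11: add BLUE to get BBBBBRRRBBB; options L={ 0 1 2 3 4 33/8 67/16 135/32 } R={ 17/4 9/2 5 } => 271/64
step 12: add RED to get BBBBBRRRBBBR; options L={ 0 1 2 3 4 33/8 67/16 135/32 } R={ 271/64 17/4 9/2 5 } => 541/128
step 13: add BLUE to get BBBBBRRRBBBRB; options L={ 0 1 2 3 4 33/8 67/16 135/32 541/128 } R={ 271/64 17/4 9/2 5 } => 1083/256
step 14: add RED to get BBBBBRRRBBBRBR; options L={ 0 1 2 3 4 33/8 67/16 135/32 541/128 } R={ 1083/256 271/64 17/4 9/2 5 } => 2165/512
step 15: add RED to get BBBBBRRRBBBRBRR; options L={ 0 1 2 3 4 33/8 67/16 135/32 541/128 } R={ 2165/512 1083/256 271/64 17/4 9/2 5 } => 4329/1024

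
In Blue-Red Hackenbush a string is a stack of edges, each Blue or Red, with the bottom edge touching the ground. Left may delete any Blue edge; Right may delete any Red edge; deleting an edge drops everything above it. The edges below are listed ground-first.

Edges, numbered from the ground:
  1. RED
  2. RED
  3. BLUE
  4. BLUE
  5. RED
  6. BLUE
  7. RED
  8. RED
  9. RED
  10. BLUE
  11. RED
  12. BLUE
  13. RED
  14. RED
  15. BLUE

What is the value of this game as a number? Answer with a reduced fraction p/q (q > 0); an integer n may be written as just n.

Prefix values for RED RED BLUE BLUE RED BLUE RED RED RED BLUE RED BLUE RED RED BLUE via {L|R} + simplicity:
step 1: add RED to get R; options L={ ∅ } R={ 0 } — -1
step 2: add RED to get RR; options L={ ∅ } R={ -1; 0 } — -2
step 3: add BLUE to get RRB; options L={ -2 } R={ -1; 0 } — -3/2
step 4: add BLUE to get RRBB; options L={ -2; -3/2 } R={ -1; 0 } — -5/4
step 5: add RED to get RRBBR; options L={ -2; -3/2 } R={ -5/4; -1; 0 } — -11/8
step 6: add BLUE to get RRBBRB; options L={ -2; -3/2; -11/8 } R={ -5/4; -1; 0 } — -21/16
step 7: add RED to get RRBBRBR; options L={ -2; -3/2; -11/8 } R={ -21/16; -5/4; -1; 0 } — -43/32
step 8: add RED to get RRBBRBRR; options L={ -2; -3/2; -11/8 } R={ -43/32; -21/16; -5/4; -1; 0 } — -87/64
step 9: add RED to get RRBBRBRRR; options L={ -2; -3/2; -11/8 } R={ -87/64; -43/32; -21/16; -5/4; -1; 0 } — -175/128
step 10: add BLUE to get RRBBRBRRRB; options L={ -2; -3/2; -11/8; -175/128 } R={ -87/64; -43/32; -21/16; -5/4; -1; 0 } — -349/256
step 11: add RED to get RRBBRBRRRBR; options L={ -2; -3/2; -11/8; -175/128 } R={ -349/256; -87/64; -43/32; -21/16; -5/4; -1; 0 } — -699/512
step 12: add BLUE to get RRBBRBRRRBRB; options L={ -2; -3/2; -11/8; -175/128; -699/512 } R={ -349/256; -87/64; -43/32; -21/16; -5/4; -1; 0 } — -1397/1024
step 13: add RED to get RRBBRBRRRBRBR; options L={ -2; -3/2; -11/8; -175/128; -699/512 } R={ -1397/1024; -349/256; -87/64; -43/32; -21/16; -5/4; -1; 0 } — -2795/2048
step 14: add RED to get RRBBRBRRRBRBRR; options L={ -2; -3/2; -11/8; -175/128; -699/512 } R={ -2795/2048; -1397/1024; -349/256; -87/64; -43/32; -21/16; -5/4; -1; 0 } — -5591/4096
step 15: add BLUE to get RRBBRBRRRBRBRRB; options L={ -2; -3/2; -11/8; -175/128; -699/512; -5591/4096 } R={ -2795/2048; -1397/1024; -349/256; -87/64; -43/32; -21/16; -5/4; -1; 0 } — -11181/8192

-11181/8192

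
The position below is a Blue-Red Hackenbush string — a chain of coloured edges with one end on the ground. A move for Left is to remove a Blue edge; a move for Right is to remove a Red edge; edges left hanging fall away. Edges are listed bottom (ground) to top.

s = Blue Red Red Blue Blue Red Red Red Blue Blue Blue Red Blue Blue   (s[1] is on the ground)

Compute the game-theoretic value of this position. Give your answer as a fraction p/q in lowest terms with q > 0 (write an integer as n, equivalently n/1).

3191/8192

Prefix values for Blue Red Red Blue Blue Red Red Red Blue Blue Blue Red Blue Blue via {L|R} + simplicity:
g_1 [B]  L=[0]  R=[none]  ⇒ 1
g_2 [BR]  L=[0]  R=[1]  ⇒ 1/2
g_3 [BRR]  L=[0]  R=[1/2,1]  ⇒ 1/4
g_4 [BRRB]  L=[0,1/4]  R=[1/2,1]  ⇒ 3/8
g_5 [BRRBB]  L=[0,1/4,3/8]  R=[1/2,1]  ⇒ 7/16
g_6 [BRRBBR]  L=[0,1/4,3/8]  R=[7/16,1/2,1]  ⇒ 13/32
g_7 [BRRBBRR]  L=[0,1/4,3/8]  R=[13/32,7/16,1/2,1]  ⇒ 25/64
g_8 [BRRBBRRR]  L=[0,1/4,3/8]  R=[25/64,13/32,7/16,1/2,1]  ⇒ 49/128
g_9 [BRRBBRRRB]  L=[0,1/4,3/8,49/128]  R=[25/64,13/32,7/16,1/2,1]  ⇒ 99/256
g_10 [BRRBBRRRBB]  L=[0,1/4,3/8,49/128,99/256]  R=[25/64,13/32,7/16,1/2,1]  ⇒ 199/512
g_11 [BRRBBRRRBBB]  L=[0,1/4,3/8,49/128,99/256,199/512]  R=[25/64,13/32,7/16,1/2,1]  ⇒ 399/1024
g_12 [BRRBBRRRBBBR]  L=[0,1/4,3/8,49/128,99/256,199/512]  R=[399/1024,25/64,13/32,7/16,1/2,1]  ⇒ 797/2048
g_13 [BRRBBRRRBBBRB]  L=[0,1/4,3/8,49/128,99/256,199/512,797/2048]  R=[399/1024,25/64,13/32,7/16,1/2,1]  ⇒ 1595/4096
g_14 [BRRBBRRRBBBRBB]  L=[0,1/4,3/8,49/128,99/256,199/512,797/2048,1595/4096]  R=[399/1024,25/64,13/32,7/16,1/2,1]  ⇒ 3191/8192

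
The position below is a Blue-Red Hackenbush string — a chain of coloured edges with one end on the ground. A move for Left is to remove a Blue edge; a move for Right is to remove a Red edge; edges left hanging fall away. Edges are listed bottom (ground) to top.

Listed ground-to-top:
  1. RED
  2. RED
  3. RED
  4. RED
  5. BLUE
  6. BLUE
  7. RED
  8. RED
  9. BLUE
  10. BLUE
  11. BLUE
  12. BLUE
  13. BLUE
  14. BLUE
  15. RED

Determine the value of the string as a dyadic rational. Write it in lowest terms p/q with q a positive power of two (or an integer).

-6915/2048

Build val(s[:k]) for k = 1..15, string s = RED RED RED RED BLUE BLUE RED RED BLUE BLUE BLUE BLUE BLUE BLUE RED.
edge 1 of 15 (RED): { — | 0 } gives -1
edge 2 of 15 (RED): { — | -1, 0 } gives -2
edge 3 of 15 (RED): { — | -2, -1, 0 } gives -3
edge 4 of 15 (RED): { — | -3, -2, -1, 0 } gives -4
edge 5 of 15 (BLUE): { -4 | -3, -2, -1, 0 } gives -7/2
edge 6 of 15 (BLUE): { -4, -7/2 | -3, -2, -1, 0 } gives -13/4
edge 7 of 15 (RED): { -4, -7/2 | -13/4, -3, -2, -1, 0 } gives -27/8
edge 8 of 15 (RED): { -4, -7/2 | -27/8, -13/4, -3, -2, -1, 0 } gives -55/16
edge 9 of 15 (BLUE): { -4, -7/2, -55/16 | -27/8, -13/4, -3, -2, -1, 0 } gives -109/32
edge 10 of 15 (BLUE): { -4, -7/2, -55/16, -109/32 | -27/8, -13/4, -3, -2, -1, 0 } gives -217/64
edge 11 of 15 (BLUE): { -4, -7/2, -55/16, -109/32, -217/64 | -27/8, -13/4, -3, -2, -1, 0 } gives -433/128
edge 12 of 15 (BLUE): { -4, -7/2, -55/16, -109/32, -217/64, -433/128 | -27/8, -13/4, -3, -2, -1, 0 } gives -865/256
edge 13 of 15 (BLUE): { -4, -7/2, -55/16, -109/32, -217/64, -433/128, -865/256 | -27/8, -13/4, -3, -2, -1, 0 } gives -1729/512
edge 14 of 15 (BLUE): { -4, -7/2, -55/16, -109/32, -217/64, -433/128, -865/256, -1729/512 | -27/8, -13/4, -3, -2, -1, 0 } gives -3457/1024
edge 15 of 15 (RED): { -4, -7/2, -55/16, -109/32, -217/64, -433/128, -865/256, -1729/512 | -3457/1024, -27/8, -13/4, -3, -2, -1, 0 } gives -6915/2048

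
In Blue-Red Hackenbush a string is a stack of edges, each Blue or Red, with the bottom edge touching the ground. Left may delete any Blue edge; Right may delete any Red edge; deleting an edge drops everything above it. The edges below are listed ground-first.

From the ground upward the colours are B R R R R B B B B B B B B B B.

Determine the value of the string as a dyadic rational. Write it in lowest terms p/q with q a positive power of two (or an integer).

2047/16384

Build v(s[:k]) for k = 1..15, string s = B R R R R B B B B B B B B B B.
v(B) = { 0 | (no moves) } ⇒ 1
v(BR) = { 0 | 1 } ⇒ 1/2
v(BRR) = { 0 | 1/2; 1 } ⇒ 1/4
v(BRRR) = { 0 | 1/4; 1/2; 1 } ⇒ 1/8
v(BRRRR) = { 0 | 1/8; 1/4; 1/2; 1 } ⇒ 1/16
v(BRRRRB) = { 0; 1/16 | 1/8; 1/4; 1/2; 1 } ⇒ 3/32
v(BRRRRBB) = { 0; 1/16; 3/32 | 1/8; 1/4; 1/2; 1 } ⇒ 7/64
v(BRRRRBBB) = { 0; 1/16; 3/32; 7/64 | 1/8; 1/4; 1/2; 1 } ⇒ 15/128
v(BRRRRBBBB) = { 0; 1/16; 3/32; 7/64; 15/128 | 1/8; 1/4; 1/2; 1 } ⇒ 31/256
v(BRRRRBBBBB) = { 0; 1/16; 3/32; 7/64; 15/128; 31/256 | 1/8; 1/4; 1/2; 1 } ⇒ 63/512
v(BRRRRBBBBBB) = { 0; 1/16; 3/32; 7/64; 15/128; 31/256; 63/512 | 1/8; 1/4; 1/2; 1 } ⇒ 127/1024
v(BRRRRBBBBBBB) = { 0; 1/16; 3/32; 7/64; 15/128; 31/256; 63/512; 127/1024 | 1/8; 1/4; 1/2; 1 } ⇒ 255/2048
v(BRRRRBBBBBBBB) = { 0; 1/16; 3/32; 7/64; 15/128; 31/256; 63/512; 127/1024; 255/2048 | 1/8; 1/4; 1/2; 1 } ⇒ 511/4096
v(BRRRRBBBBBBBBB) = { 0; 1/16; 3/32; 7/64; 15/128; 31/256; 63/512; 127/1024; 255/2048; 511/4096 | 1/8; 1/4; 1/2; 1 } ⇒ 1023/8192
v(BRRRRBBBBBBBBBB) = { 0; 1/16; 3/32; 7/64; 15/128; 31/256; 63/512; 127/1024; 255/2048; 511/4096; 1023/8192 | 1/8; 1/4; 1/2; 1 } ⇒ 2047/16384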